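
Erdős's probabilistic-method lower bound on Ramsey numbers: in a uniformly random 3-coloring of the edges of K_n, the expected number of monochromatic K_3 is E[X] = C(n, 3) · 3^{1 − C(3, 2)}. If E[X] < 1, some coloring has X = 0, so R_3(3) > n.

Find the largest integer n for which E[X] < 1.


We need C(n, 3) · 3^{1 − 3} < 1, i.e. C(n, 3) < 3^{3 − 1} = 9.
Check values of n near the boundary:
  n = 3: C(3, 3) = 1; 1 < 9? YES
  n = 4: C(4, 3) = 4; 4 < 9? YES
  n = 5: C(5, 3) = 10; 10 < 9? NO
  n = 6: C(6, 3) = 20; 20 < 9? NO
The largest n with C(n, 3) < 9 is n = 4 (where E[X] = 4/9 ≈ 0.4444444). Hence R_3(3) > 4, i.e. R_3(3) ≥ 5.

Largest n = 4; hence R_3(3) > 4.


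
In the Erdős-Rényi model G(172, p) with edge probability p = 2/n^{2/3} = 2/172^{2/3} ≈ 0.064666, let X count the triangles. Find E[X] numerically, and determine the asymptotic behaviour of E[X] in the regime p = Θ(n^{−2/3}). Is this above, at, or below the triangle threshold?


Number of potential triangles: C(172, 3) = 833340.
Each occurs with probability p³ ≈ (0.064666)³ ≈ 2.7041644e-04.
By linearity: E[X] = C(172, 3)·p³ ≈ 833340 · 2.7041644e-04 ≈ 225.34884.
Since α = 2/3 < 1, p = c/n^{2/3} ≫ 1/n is above the triangle threshold p ~ 1/n. Asymptotically E[X] ~ (c³/6)·n^{3(1−α)} = (2³/6)·n^{1} → ∞; triangles are abundant w.h.p.

E[X] ≈ 225.34884; in regime p = Θ(1/n^{2/3}) E[X] diverges (above the triangle threshold p ~ 1/n).


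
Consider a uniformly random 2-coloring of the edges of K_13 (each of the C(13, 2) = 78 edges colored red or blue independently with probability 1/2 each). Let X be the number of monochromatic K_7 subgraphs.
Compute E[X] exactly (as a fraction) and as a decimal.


Let X = Σ_S X_S over the C(13, 7) = 1716 subsets S of size 7, where X_S = 1 if the K_7 on S is monochromatic.
For a fixed S, the K_7 on S has C(7, 2) = 21 edges. P[all 21 edges red] = (1/2)^21, and likewise for blue, so P[monochromatic] = 2·(1/2)^21 = 2^{1 − 21} = 1/1048576.
By linearity: E[X] = C(13, 7) · 2^{1 − 21} = 1716 · 1/1048576 = 429/262144.
Numerically: E[X] ≈ 0.001637.

E[X] = C(13,7)·2^(1−C(7,2)) = 429/262144 ≈ 0.001637.


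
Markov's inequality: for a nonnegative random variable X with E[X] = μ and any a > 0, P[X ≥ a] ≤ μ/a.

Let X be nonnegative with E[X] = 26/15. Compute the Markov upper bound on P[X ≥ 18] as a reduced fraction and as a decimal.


μ = E[X] = 26/15, a = 18.
Markov: P[X ≥ 18] ≤ μ/a = (26/15)/18 = 13/135.
Numerically: ≈ 0.096.
(Since a = 18 > μ = 1.733, the bound 13/135 is < 1 and informative.)

P[X ≥ 18] ≤ 13/135 ≈ 0.096.


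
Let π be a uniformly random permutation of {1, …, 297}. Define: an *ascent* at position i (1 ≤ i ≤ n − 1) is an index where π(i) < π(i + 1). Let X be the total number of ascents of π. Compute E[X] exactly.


Write X = Σ X_I over i = 1, …, 296, with X_I the indicator of one ascent.
There are 296 indicators.
For each fixed i, the pair (π(i), π(i+1)) is a uniformly random ordered pair of distinct values from {1, …, 297}; by symmetry P[π(i) < π(i+1)] = 1/2.
By linearity: E[X] = 296 · (1/2) = (297 − 1) · (1/2) = 148 ≈ 148.00000.

E[X] = 148 = 148.00000.


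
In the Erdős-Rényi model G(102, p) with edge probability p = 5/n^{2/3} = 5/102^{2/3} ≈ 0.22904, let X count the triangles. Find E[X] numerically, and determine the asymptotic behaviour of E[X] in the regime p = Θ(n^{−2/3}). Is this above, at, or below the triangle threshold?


Number of potential triangles: C(102, 3) = 171700.
Each occurs with probability p³ ≈ (0.22904)³ ≈ 1.2014610e-02.
By linearity: E[X] = C(102, 3)·p³ ≈ 171700 · 1.2014610e-02 ≈ 2062.90850.
Since α = 2/3 < 1, p = c/n^{2/3} ≫ 1/n is above the triangle threshold p ~ 1/n. Asymptotically E[X] ~ (c³/6)·n^{3(1−α)} = (5³/6)·n^{1} → ∞; triangles are abundant w.h.p.

E[X] ≈ 2062.90850; in regime p = Θ(1/n^{2/3}) E[X] diverges (above the triangle threshold p ~ 1/n).


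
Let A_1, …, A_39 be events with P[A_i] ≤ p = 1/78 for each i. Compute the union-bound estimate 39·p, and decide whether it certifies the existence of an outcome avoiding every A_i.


Union bound: P[∪_{i=1}^{39} A_i] ≤ Σ_i P[A_i] ≤ 39·p = 39·(1/78) = 1/2.
Numerically: 1/2 ≈ 0.50000.
Is 1/2 < 1? YES.
Since P[∪ A_i] ≤ 1/2 < 1, the complement has P[∩ A_i^c] ≥ 1 − 1/2 = 1/2 > 0, so some outcome avoids every A_i.

39·p = 1/2 ≈ 0.50000; existence CERTIFIED by the union bound.


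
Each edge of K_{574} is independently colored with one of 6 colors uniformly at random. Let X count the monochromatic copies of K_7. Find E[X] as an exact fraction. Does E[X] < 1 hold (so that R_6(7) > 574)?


E[X] = C(574, 7) · 6^{1 − 21} = 3926481655188664 · 6^{−20} = 3926481655188664/3656158440062976.
As a reduced fraction: E[X] = 490810206898583/457019805007872 ≈ 1.0739.
Is E[X] < 1? NO.
Since E[X] ≥ 1, the first-moment bound is inconclusive at n = 574; it does NOT by itself certify R_6(7) > 574.

E[X] = 490810206898583/457019805007872 ≈ 1.0739; E[X] ≥ 1; first-moment method inconclusive here.


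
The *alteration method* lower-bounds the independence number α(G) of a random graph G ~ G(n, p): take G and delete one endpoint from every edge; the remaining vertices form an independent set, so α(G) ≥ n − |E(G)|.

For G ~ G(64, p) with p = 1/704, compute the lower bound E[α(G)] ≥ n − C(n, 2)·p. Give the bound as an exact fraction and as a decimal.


E[|E(G)|] = C(64, 2)·p = 2016 · (1/704) = 63/22.
E[α(G)] ≥ n − E[|E(G)|] = 64 − 63/22 = 1345/22.
Numerically: ≈ 61.136364.
(This is only a lower bound; the true E[α(G)] may be larger.)

E[α(G)] ≥ 1345/22 ≈ 61.136364.


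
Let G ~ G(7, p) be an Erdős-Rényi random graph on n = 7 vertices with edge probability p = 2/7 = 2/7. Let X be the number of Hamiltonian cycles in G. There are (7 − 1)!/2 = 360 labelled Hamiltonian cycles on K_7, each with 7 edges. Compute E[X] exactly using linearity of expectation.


K_7 has (7 − 1)!/2 = 360 labelled Hamiltonian cycles.
For each such Hamiltonian cycle H, let X_H = 1 if all 7 edges of H are present in G. Then P[X_H = 1] = p^{7} = (2/7)^{7} = 128/823543.
By linearity: E[X] = Σ_H E[X_H] = 360 · p^{7} = 360 · 128/823543 = 46080/823543.
Numerically: E[X] ≈ 0.0559534.

E[X] = 360 · (2/7)^{7} = 46080/823543 ≈ 0.0559534.


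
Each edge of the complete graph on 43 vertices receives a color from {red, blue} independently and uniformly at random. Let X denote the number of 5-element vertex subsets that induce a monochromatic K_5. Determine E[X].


Let X = Σ_S X_S over the C(43, 5) = 962598 subsets S of size 5, where X_S = 1 if the K_5 on S is monochromatic.
For a fixed S, the K_5 on S has C(5, 2) = 10 edges. P[all 10 edges red] = (1/2)^10, and likewise for blue, so P[monochromatic] = 2·(1/2)^10 = 2^{1 − 10} = 1/512.
By linearity: E[X] = C(43, 5) · 2^{1 − 10} = 962598 · 1/512 = 481299/256.
Numerically: E[X] ≈ 1880.0742.

E[X] = C(43,5)·2^(1−C(5,2)) = 481299/256 ≈ 1880.0742.


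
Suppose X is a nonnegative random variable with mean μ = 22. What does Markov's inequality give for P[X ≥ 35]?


μ = E[X] = 22, a = 35.
Markov: P[X ≥ 35] ≤ μ/a = (22)/35 = 22/35.
Numerically: ≈ 0.629.
(Since a = 35 > μ = 22.000, the bound 22/35 is < 1 and informative.)

P[X ≥ 35] ≤ 22/35 ≈ 0.629.


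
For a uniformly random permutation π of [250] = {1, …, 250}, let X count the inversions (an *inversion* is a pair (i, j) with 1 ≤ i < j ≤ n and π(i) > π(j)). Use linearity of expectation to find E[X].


Write X = Σ X_I over the C(250, 2) = 31125 pairs i < j, with X_I the indicator of one inversion.
There are 31125 indicators.
For each fixed pair i < j, the values π(i) and π(j) are two distinct elements of {1, …, 250} in uniformly random order; by symmetry P[π(i) > π(j)] = 1/2.
By linearity: E[X] = 31125 · (1/2) = C(250, 2) · (1/2) = 31125/2 = 31125/2 ≈ 15562.50000.

E[X] = 31125/2 = 15562.50000.


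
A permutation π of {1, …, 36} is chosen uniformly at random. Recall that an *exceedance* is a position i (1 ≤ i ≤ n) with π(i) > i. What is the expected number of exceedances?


Write X = Σ_{i=1}^{36} X_i, where X_i = 1_{π(i) > i}.
For each fixed i, π(i) is uniform over {1, …, 36} (marginal of a uniform permutation), so P[π(i) > i] = (n − i)/n. Summing: Σ_{i=1}^{36} (n − i)/n = (0 + 1 + … + 35)/36 = 36(36 − 1)/(2·36) = (36 − 1)/2.
Hence E[X] = Σ_{i=1}^{36} (36 − i)/36 = 35/2 ≈ 17.50000.

E[X] = 35/2 = 17.50000.


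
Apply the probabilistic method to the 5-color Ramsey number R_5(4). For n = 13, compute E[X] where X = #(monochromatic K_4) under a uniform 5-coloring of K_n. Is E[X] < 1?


E[X] = C(13, 4) · 5^{1 − 6} = 715 · 5^{−5} = 715/3125.
As a reduced fraction: E[X] = 143/625 ≈ 0.229.
Is E[X] < 1? YES.
Since E[X] < 1, there exists a 5-coloring of K_{13} with no monochromatic K_4; hence R_5(4) > 13.

E[X] = 143/625 ≈ 0.229; E[X] < 1, so R_5(4) > 13.


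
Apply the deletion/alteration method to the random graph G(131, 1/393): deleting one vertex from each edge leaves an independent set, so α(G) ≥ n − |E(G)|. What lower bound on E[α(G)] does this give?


E[|E(G)|] = C(131, 2)·p = 8515 · (1/393) = 65/3.
E[α(G)] ≥ n − E[|E(G)|] = 131 − 65/3 = 328/3.
Numerically: ≈ 109.3333.
(This is only a lower bound; the true E[α(G)] may be larger.)

E[α(G)] ≥ 328/3 ≈ 109.3333.


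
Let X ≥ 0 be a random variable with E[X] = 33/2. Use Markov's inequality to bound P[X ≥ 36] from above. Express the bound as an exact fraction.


μ = E[X] = 33/2, a = 36.
Markov: P[X ≥ 36] ≤ μ/a = (33/2)/36 = 11/24.
Numerically: ≈ 0.458333.
(Since a = 36 > μ = 16.500000, the bound 11/24 is < 1 and informative.)

P[X ≥ 36] ≤ 11/24 ≈ 0.458333.


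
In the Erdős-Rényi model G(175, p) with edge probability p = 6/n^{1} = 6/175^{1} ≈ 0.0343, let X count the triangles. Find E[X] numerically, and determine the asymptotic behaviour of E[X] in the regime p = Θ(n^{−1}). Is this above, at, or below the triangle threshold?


Number of potential triangles: C(175, 3) = 877975.
Each occurs with probability p³ ≈ (0.0343)³ ≈ 4.03032e-05.
By linearity: E[X] = C(175, 3)·p³ ≈ 877975 · 4.03032e-05 ≈ 35.385.
Here α = 1, so p = 6/n is exactly at the triangle threshold p ~ 1/n. Asymptotically E[X] → c³/6 = 6³/6 = 36 ≈ 36.000, a bounded constant. In this regime the triangle count is asymptotically Poisson(c³/6).

E[X] ≈ 35.385; in regime p = Θ(1/n^{1}) E[X] stays bounded (at the triangle threshold p ~ 1/n).


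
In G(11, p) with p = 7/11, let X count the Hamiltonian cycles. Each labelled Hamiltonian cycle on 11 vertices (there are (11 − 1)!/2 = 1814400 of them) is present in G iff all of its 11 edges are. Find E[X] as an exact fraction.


K_11 has (11 − 1)!/2 = 1814400 labelled Hamiltonian cycles.
For each such Hamiltonian cycle H, let X_H = 1 if all 11 edges of H are present in G. Then P[X_H = 1] = p^{11} = (7/11)^{11} = 1977326743/285311670611.
By linearity: E[X] = Σ_H E[X_H] = 1814400 · p^{11} = 1814400 · 1977326743/285311670611 = 3587661642499200/285311670611.
Numerically: E[X] ≈ 1.26e+04.

E[X] = 1814400 · (7/11)^{11} = 3587661642499200/285311670611 ≈ 1.26e+04.


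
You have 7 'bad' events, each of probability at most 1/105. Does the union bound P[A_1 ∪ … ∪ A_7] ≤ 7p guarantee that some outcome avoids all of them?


Union bound: P[∪_{i=1}^{7} A_i] ≤ Σ_i P[A_i] ≤ 7·p = 7·(1/105) = 1/15.
Numerically: 1/15 ≈ 0.0666667.
Is 1/15 < 1? YES.
Since P[∪ A_i] ≤ 1/15 < 1, the complement has P[∩ A_i^c] ≥ 1 − 1/15 = 14/15 > 0, so some outcome avoids every A_i.

7·p = 1/15 ≈ 0.0666667; existence CERTIFIED by the union bound.


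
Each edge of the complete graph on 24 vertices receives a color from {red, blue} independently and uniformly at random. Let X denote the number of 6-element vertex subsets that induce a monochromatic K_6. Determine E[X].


Let X = Σ_S X_S over the C(24, 6) = 134596 subsets S of size 6, where X_S = 1 if the K_6 on S is monochromatic.
For a fixed S, the K_6 on S has C(6, 2) = 15 edges. P[all 15 edges red] = (1/2)^15, and likewise for blue, so P[monochromatic] = 2·(1/2)^15 = 2^{1 − 15} = 1/16384.
Summing: E[X] = C(24, 6) · 2^{1 − 15} = 134596 · 1/16384 = 33649/4096.
Numerically: E[X] ≈ 8.215.

E[X] = C(24,6)·2^(1−C(6,2)) = 33649/4096 ≈ 8.215.


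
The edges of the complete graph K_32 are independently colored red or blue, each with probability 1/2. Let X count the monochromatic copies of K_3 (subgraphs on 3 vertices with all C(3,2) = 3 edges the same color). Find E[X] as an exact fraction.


Let X = Σ_S X_S over the C(32, 3) = 4960 subsets S of size 3, where X_S = 1 if the K_3 on S is monochromatic.
For a fixed S, the K_3 on S has C(3, 2) = 3 edges. P[all 3 edges red] = (1/2)^3, and likewise for blue, so P[monochromatic] = 2·(1/2)^3 = 2^{1 − 3} = 1/4.
Summing: E[X] = C(32, 3) · 2^{1 − 3} = 4960 · 1/4 = 1240.
Numerically: E[X] ≈ 1240.0000.

E[X] = C(32,3)·2^(1−C(3,2)) = 1240 ≈ 1240.0000.


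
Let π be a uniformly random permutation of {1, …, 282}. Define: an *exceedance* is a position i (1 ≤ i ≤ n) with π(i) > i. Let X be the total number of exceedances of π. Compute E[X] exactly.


Write X = Σ_{i=1}^{282} X_i, where X_i = 1_{π(i) > i}.
For each fixed i, π(i) is uniform over {1, …, 282} (marginal of a uniform permutation), so P[π(i) > i] = (n − i)/n. Summing: Σ_{i=1}^{282} (n − i)/n = (0 + 1 + … + 281)/282 = 282(282 − 1)/(2·282) = (282 − 1)/2.
Hence E[X] = Σ_{i=1}^{282} (282 − i)/282 = 281/2 ≈ 140.500000.

E[X] = 281/2 = 140.500000.


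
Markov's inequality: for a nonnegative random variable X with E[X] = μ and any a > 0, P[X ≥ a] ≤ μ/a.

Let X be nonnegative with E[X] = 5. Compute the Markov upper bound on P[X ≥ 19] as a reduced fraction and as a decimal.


μ = E[X] = 5, a = 19.
Markov: P[X ≥ 19] ≤ μ/a = (5)/19 = 5/19.
Numerically: ≈ 0.263.
(Since a = 19 > μ = 5.000, the bound 5/19 is < 1 and informative.)

P[X ≥ 19] ≤ 5/19 ≈ 0.263.


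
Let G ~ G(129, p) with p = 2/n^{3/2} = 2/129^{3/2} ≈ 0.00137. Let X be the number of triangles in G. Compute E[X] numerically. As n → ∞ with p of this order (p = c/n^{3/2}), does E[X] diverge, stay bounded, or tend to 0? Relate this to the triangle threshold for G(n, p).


Number of potential triangles: C(129, 3) = 349504.
Each occurs with probability p³ ≈ (0.00137)³ ≈ 2.54353e-09.
By linearity: E[X] = C(129, 3)·p³ ≈ 349504 · 2.54353e-09 ≈ 0.001.
Since α = 3/2 > 1, p = c/n^{3/2} = o(1/n) is below the triangle threshold p ~ 1/n. Asymptotically E[X] ~ (c³/6)·n^{3(1−α)} = (2³/6)·n^{-1.5} → 0, so by Markov's inequality G has no triangles w.h.p.

E[X] ≈ 0.001; in regime p = Θ(1/n^{3/2}) E[X] tends to 0 (below the triangle threshold p ~ 1/n).


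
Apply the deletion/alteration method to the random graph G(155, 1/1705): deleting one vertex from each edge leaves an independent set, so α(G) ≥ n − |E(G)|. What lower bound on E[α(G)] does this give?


E[|E(G)|] = C(155, 2)·p = 11935 · (1/1705) = 7.
E[α(G)] ≥ n − E[|E(G)|] = 155 − 7 = 148.
Numerically: ≈ 148.0000.
(This is only a lower bound; the true E[α(G)] may be larger.)

E[α(G)] ≥ 148 ≈ 148.0000.


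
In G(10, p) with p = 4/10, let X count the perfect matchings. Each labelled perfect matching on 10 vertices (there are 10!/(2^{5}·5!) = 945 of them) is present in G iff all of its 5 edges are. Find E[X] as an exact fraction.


K_10 has 10!/(2^{5}·5!) = 945 labelled perfect matchings.
For each such perfect matching H, let X_H = 1 if all 5 edges of H are present in G. Then P[X_H = 1] = p^{5} = (2/5)^{5} = 32/3125.
Summing the indicators: E[X] = Σ_H E[X_H] = 945 · p^{5} = 945 · 32/3125 = 6048/625.
Numerically: E[X] ≈ 9.6768.

E[X] = 945 · (2/5)^{5} = 6048/625 ≈ 9.6768.


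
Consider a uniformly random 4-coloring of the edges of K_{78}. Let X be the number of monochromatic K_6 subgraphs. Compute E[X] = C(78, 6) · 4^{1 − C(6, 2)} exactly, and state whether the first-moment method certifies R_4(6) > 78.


E[X] = C(78, 6) · 4^{1 − 15} = 256851595 · 4^{−14} = 256851595/268435456.
As a reduced fraction: E[X] = 256851595/268435456 ≈ 0.9568468.
Is E[X] < 1? YES.
Since E[X] < 1, there exists a 4-coloring of K_{78} with no monochromatic K_6; hence R_4(6) > 78.

E[X] = 256851595/268435456 ≈ 0.9568468; E[X] < 1, so R_4(6) > 78.


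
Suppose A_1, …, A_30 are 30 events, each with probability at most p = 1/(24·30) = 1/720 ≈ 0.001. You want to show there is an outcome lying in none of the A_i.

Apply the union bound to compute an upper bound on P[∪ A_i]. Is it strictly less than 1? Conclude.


Union bound: P[∪_{i=1}^{30} A_i] ≤ Σ_i P[A_i] ≤ 30·p = 30·(1/720) = 1/24.
Numerically: 1/24 ≈ 0.042.
Is 1/24 < 1? YES.
Since P[∪ A_i] ≤ 1/24 < 1, the complement has P[∩ A_i^c] ≥ 1 − 1/24 = 23/24 > 0, so some outcome avoids every A_i.

30·p = 1/24 ≈ 0.042; existence CERTIFIED by the union bound.


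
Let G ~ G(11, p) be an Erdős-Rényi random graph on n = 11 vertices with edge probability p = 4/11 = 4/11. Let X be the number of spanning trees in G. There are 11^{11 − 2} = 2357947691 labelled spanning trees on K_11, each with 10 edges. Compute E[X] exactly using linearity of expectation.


K_11 has 11^{11 − 2} = 2357947691 labelled spanning trees.
For each such spanning tree H, let X_H = 1 if all 10 edges of H are present in G. Then P[X_H = 1] = p^{10} = (4/11)^{10} = 1048576/25937424601.
Summing the indicators: E[X] = Σ_H E[X_H] = 2357947691 · p^{10} = 2357947691 · 1048576/25937424601 = 1048576/11.
Numerically: E[X] ≈ 95325.

E[X] = 2357947691 · (4/11)^{10} = 1048576/11 ≈ 95325.


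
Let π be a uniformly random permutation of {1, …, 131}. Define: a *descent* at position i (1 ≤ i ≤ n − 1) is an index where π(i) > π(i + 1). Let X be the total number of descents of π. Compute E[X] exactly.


Write X = Σ X_I over i = 1, …, 130, with X_I the indicator of one descent.
There are 130 indicators.
For each fixed i, the pair (π(i), π(i+1)) is a uniformly random ordered pair of distinct values from {1, …, 131}; by symmetry P[π(i) > π(i+1)] = 1/2.
By linearity: E[X] = 130 · (1/2) = (131 − 1) · (1/2) = 65 ≈ 65.00000.

E[X] = 65 = 65.00000.


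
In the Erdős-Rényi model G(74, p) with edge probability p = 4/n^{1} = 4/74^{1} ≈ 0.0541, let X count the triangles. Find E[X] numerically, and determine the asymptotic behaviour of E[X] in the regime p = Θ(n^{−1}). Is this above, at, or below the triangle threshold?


Number of potential triangles: C(74, 3) = 64824.
Each occurs with probability p³ ≈ (0.0541)³ ≈ 1.57937e-04.
By linearity: E[X] = C(74, 3)·p³ ≈ 64824 · 1.57937e-04 ≈ 10.238.
Here α = 1, so p = 4/n is exactly at the triangle threshold p ~ 1/n. Asymptotically E[X] → c³/6 = 4³/6 = 32/3 ≈ 10.667, a bounded constant. In this regime the triangle count is asymptotically Poisson(c³/6).

E[X] ≈ 10.238; in regime p = Θ(1/n^{1}) E[X] stays bounded (at the triangle threshold p ~ 1/n).


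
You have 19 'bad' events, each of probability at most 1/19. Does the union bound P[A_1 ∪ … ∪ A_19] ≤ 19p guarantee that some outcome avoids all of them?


Union bound: P[∪_{i=1}^{19} A_i] ≤ Σ_i P[A_i] ≤ 19·p = 19·(1/19) = 1.
Numerically: 1 ≈ 1.0000.
Is 1 < 1? NO.
Since the bound 1 is ≥ 1, the union bound is uninformative here; it does NOT by itself certify existence.

19·p = 1 ≈ 1.0000; existence NOT certified by the union bound.


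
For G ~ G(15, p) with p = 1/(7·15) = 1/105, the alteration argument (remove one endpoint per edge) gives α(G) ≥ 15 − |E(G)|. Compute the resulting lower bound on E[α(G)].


E[|E(G)|] = C(15, 2)·p = 105 · (1/105) = 1.
E[α(G)] ≥ n − E[|E(G)|] = 15 − 1 = 14.
Numerically: ≈ 14.00000.
(This is only a lower bound; the true E[α(G)] may be larger.)

E[α(G)] ≥ 14 ≈ 14.00000.


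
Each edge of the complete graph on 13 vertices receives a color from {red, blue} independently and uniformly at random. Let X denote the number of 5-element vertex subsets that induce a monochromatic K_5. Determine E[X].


Let X = Σ_S X_S over the C(13, 5) = 1287 subsets S of size 5, where X_S = 1 if the K_5 on S is monochromatic.
For a fixed S, the K_5 on S has C(5, 2) = 10 edges. P[all 10 edges red] = (1/2)^10, and likewise for blue, so P[monochromatic] = 2·(1/2)^10 = 2^{1 − 10} = 1/512.
By linearity: E[X] = C(13, 5) · 2^{1 − 10} = 1287 · 1/512 = 1287/512.
Numerically: E[X] ≈ 2.514.

E[X] = C(13,5)·2^(1−C(5,2)) = 1287/512 ≈ 2.514.


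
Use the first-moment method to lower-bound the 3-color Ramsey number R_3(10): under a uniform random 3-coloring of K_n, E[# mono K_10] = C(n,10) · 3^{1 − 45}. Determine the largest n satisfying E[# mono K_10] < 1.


We need C(n, 10) · 3^{1 − 45} < 1, i.e. C(n, 10) < 3^{45 − 1} = 984770902183611232881.
Check values of n near the boundary:
  n = 570: C(570, 10) = 921524823451961408691; 921524823451961408691 < 984770902183611232881? YES
  n = 571: C(571, 10) = 937951290893172842001; 937951290893172842001 < 984770902183611232881? YES
  n = 572: C(572, 10) = 954640815642161682606; 954640815642161682606 < 984770902183611232881? YES
  n = 573: C(573, 10) = 971597135635805762226; 971597135635805762226 < 984770902183611232881? YES
  n = 574: C(574, 10) = 988824035203816502691; 988824035203816502691 < 984770902183611232881? NO
The largest n with C(n, 10) < 984770902183611232881 is n = 573 (where E[X] = 35985079097622435638/36472996377170786403 ≈ 0.986623). Hence R_3(10) > 573, i.e. R_3(10) ≥ 574.

Largest n = 573; hence R_3(10) > 573.


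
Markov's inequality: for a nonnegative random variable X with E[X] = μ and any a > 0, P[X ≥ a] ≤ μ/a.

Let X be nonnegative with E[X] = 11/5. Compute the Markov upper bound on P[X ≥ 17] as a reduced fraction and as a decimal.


μ = E[X] = 11/5, a = 17.
Markov: P[X ≥ 17] ≤ μ/a = (11/5)/17 = 11/85.
Numerically: ≈ 0.129412.
(Since a = 17 > μ = 2.200000, the bound 11/85 is < 1 and informative.)

P[X ≥ 17] ≤ 11/85 ≈ 0.129412.


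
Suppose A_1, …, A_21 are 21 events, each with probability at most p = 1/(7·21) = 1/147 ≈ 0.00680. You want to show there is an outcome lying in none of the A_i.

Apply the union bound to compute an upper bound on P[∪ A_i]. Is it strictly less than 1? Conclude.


Union bound: P[∪_{i=1}^{21} A_i] ≤ Σ_i P[A_i] ≤ 21·p = 21·(1/147) = 1/7.
Numerically: 1/7 ≈ 0.14286.
Is 1/7 < 1? YES.
Since P[∪ A_i] ≤ 1/7 < 1, the complement has P[∩ A_i^c] ≥ 1 − 1/7 = 6/7 > 0, so some outcome avoids every A_i.

21·p = 1/7 ≈ 0.14286; existence CERTIFIED by the union bound.


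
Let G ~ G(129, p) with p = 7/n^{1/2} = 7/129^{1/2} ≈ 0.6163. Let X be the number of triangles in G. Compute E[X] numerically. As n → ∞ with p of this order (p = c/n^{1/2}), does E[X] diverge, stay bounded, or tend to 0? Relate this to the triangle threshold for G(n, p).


Number of potential triangles: C(129, 3) = 349504.
Each occurs with probability p³ ≈ (0.6163)³ ≈ 2.341044e-01.
By linearity: E[X] = C(129, 3)·p³ ≈ 349504 · 2.341044e-01 ≈ 81820.4201.
Since α = 1/2 < 1, p = c/n^{1/2} ≫ 1/n is above the triangle threshold p ~ 1/n. Asymptotically E[X] ~ (c³/6)·n^{3(1−α)} = (7³/6)·n^{1.5} → ∞; triangles are abundant w.h.p.

E[X] ≈ 81820.4201; in regime p = Θ(1/n^{1/2}) E[X] diverges (above the triangle threshold p ~ 1/n).


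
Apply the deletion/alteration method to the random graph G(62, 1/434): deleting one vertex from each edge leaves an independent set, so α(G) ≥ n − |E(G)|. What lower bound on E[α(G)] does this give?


E[|E(G)|] = C(62, 2)·p = 1891 · (1/434) = 61/14.
E[α(G)] ≥ n − E[|E(G)|] = 62 − 61/14 = 807/14.
Numerically: ≈ 57.642857.
(This is only a lower bound; the true E[α(G)] may be larger.)

E[α(G)] ≥ 807/14 ≈ 57.642857.


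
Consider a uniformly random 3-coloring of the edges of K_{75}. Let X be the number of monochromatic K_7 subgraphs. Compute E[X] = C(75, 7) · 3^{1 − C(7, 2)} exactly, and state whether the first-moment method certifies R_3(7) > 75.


E[X] = C(75, 7) · 3^{1 − 21} = 1984829850 · 3^{−20} = 1984829850/3486784401.
As a reduced fraction: E[X] = 220536650/387420489 ≈ 0.56924.
Is E[X] < 1? YES.
Since E[X] < 1, there exists a 3-coloring of K_{75} with no monochromatic K_7; hence R_3(7) > 75.

E[X] = 220536650/387420489 ≈ 0.56924; E[X] < 1, so R_3(7) > 75.


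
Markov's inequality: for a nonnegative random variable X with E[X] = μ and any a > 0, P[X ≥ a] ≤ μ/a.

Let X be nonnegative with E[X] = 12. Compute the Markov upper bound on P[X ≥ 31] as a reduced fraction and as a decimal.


μ = E[X] = 12, a = 31.
Markov: P[X ≥ 31] ≤ μ/a = (12)/31 = 12/31.
Numerically: ≈ 0.38710.
(Since a = 31 > μ = 12.00000, the bound 12/31 is < 1 and informative.)

P[X ≥ 31] ≤ 12/31 ≈ 0.38710.


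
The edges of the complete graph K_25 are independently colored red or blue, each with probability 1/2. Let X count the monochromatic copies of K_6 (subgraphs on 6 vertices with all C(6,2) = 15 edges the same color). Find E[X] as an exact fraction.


Let X = Σ_S X_S over the C(25, 6) = 177100 subsets S of size 6, where X_S = 1 if the K_6 on S is monochromatic.
For a fixed S, the K_6 on S has C(6, 2) = 15 edges. P[all 15 edges red] = (1/2)^15, and likewise for blue, so P[monochromatic] = 2·(1/2)^15 = 2^{1 − 15} = 1/16384.
By linearity of expectation: E[X] = C(25, 6) · 2^{1 − 15} = 177100 · 1/16384 = 44275/4096.
Numerically: E[X] ≈ 10.8093.

E[X] = C(25,6)·2^(1−C(6,2)) = 44275/4096 ≈ 10.8093.


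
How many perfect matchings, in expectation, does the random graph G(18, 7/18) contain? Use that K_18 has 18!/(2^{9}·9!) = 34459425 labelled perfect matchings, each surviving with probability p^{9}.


K_18 has 18!/(2^{9}·9!) = 34459425 labelled perfect matchings.
For each such perfect matching H, let X_H = 1 if all 9 edges of H are present in G. Then P[X_H = 1] = p^{9} = (7/18)^{9} = 40353607/198359290368.
Summing the indicators: E[X] = Σ_H E[X_H] = 34459425 · p^{9} = 34459425 · 40353607/198359290368 = 17167433257975/2448880128.
Numerically: E[X] ≈ 7010.32.

E[X] = 34459425 · (7/18)^{9} = 17167433257975/2448880128 ≈ 7010.32.


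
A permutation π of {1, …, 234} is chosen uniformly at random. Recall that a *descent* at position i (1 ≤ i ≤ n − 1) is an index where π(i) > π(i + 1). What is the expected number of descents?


Write X = Σ X_I over i = 1, …, 233, with X_I the indicator of one descent.
There are 233 indicators.
For each fixed i, the pair (π(i), π(i+1)) is a uniformly random ordered pair of distinct values from {1, …, 234}; by symmetry P[π(i) > π(i+1)] = 1/2.
By linearity: E[X] = 233 · (1/2) = (234 − 1) · (1/2) = 233/2 ≈ 116.50000.

E[X] = 233/2 = 116.50000.


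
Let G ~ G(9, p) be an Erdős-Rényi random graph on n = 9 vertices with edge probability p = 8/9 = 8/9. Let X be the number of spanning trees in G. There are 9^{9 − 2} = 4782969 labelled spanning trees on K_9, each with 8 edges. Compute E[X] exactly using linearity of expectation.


K_9 has 9^{9 − 2} = 4782969 labelled spanning trees.
For each such spanning tree H, let X_H = 1 if all 8 edges of H are present in G. Then P[X_H = 1] = p^{8} = (8/9)^{8} = 16777216/43046721.
By linearity: E[X] = Σ_H E[X_H] = 4782969 · p^{8} = 4782969 · 16777216/43046721 = 16777216/9.
Numerically: E[X] ≈ 1.86414e+06.

E[X] = 4782969 · (8/9)^{8} = 16777216/9 ≈ 1.86414e+06.


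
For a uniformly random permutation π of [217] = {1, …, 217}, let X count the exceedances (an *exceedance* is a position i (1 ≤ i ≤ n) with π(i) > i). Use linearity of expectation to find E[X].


Write X = Σ_{i=1}^{217} X_i, where X_i = 1_{π(i) > i}.
For each fixed i, π(i) is uniform over {1, …, 217} (marginal of a uniform permutation), so P[π(i) > i] = (n − i)/n. Summing: Σ_{i=1}^{217} (n − i)/n = (0 + 1 + … + 216)/217 = 217(217 − 1)/(2·217) = (217 − 1)/2.
Hence E[X] = Σ_{i=1}^{217} (217 − i)/217 = 108 ≈ 108.000.

E[X] = 108 = 108.000.


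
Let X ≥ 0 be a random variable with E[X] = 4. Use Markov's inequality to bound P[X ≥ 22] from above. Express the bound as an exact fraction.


μ = E[X] = 4, a = 22.
Markov: P[X ≥ 22] ≤ μ/a = (4)/22 = 2/11.
Numerically: ≈ 0.1818.
(Since a = 22 > μ = 4.0000, the bound 2/11 is < 1 and informative.)

P[X ≥ 22] ≤ 2/11 ≈ 0.1818.


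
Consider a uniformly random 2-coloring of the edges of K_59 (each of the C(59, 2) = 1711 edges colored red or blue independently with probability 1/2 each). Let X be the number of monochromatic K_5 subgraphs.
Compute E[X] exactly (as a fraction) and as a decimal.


Let X = Σ_S X_S over the C(59, 5) = 5006386 subsets S of size 5, where X_S = 1 if the K_5 on S is monochromatic.
For a fixed S, the K_5 on S has C(5, 2) = 10 edges. P[all 10 edges red] = (1/2)^10, and likewise for blue, so P[monochromatic] = 2·(1/2)^10 = 2^{1 − 10} = 1/512.
By linearity of expectation: E[X] = C(59, 5) · 2^{1 − 10} = 5006386 · 1/512 = 2503193/256.
Numerically: E[X] ≈ 9778.09766.

E[X] = C(59,5)·2^(1−C(5,2)) = 2503193/256 ≈ 9778.09766.


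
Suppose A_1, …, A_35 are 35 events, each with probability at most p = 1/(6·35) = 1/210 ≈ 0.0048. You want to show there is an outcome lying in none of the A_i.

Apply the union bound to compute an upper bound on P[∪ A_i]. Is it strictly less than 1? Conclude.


Union bound: P[∪_{i=1}^{35} A_i] ≤ Σ_i P[A_i] ≤ 35·p = 35·(1/210) = 1/6.
Numerically: 1/6 ≈ 0.1667.
Is 1/6 < 1? YES.
Since P[∪ A_i] ≤ 1/6 < 1, the complement has P[∩ A_i^c] ≥ 1 − 1/6 = 5/6 > 0, so some outcome avoids every A_i.

35·p = 1/6 ≈ 0.1667; existence CERTIFIED by the union bound.


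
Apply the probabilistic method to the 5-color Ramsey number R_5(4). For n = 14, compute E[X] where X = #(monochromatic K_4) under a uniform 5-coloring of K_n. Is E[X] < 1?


E[X] = C(14, 4) · 5^{1 − 6} = 1001 · 5^{−5} = 1001/3125.
As a reduced fraction: E[X] = 1001/3125 ≈ 0.320.
Is E[X] < 1? YES.
Since E[X] < 1, there exists a 5-coloring of K_{14} with no monochromatic K_4; hence R_5(4) > 14.

E[X] = 1001/3125 ≈ 0.320; E[X] < 1, so R_5(4) > 14.


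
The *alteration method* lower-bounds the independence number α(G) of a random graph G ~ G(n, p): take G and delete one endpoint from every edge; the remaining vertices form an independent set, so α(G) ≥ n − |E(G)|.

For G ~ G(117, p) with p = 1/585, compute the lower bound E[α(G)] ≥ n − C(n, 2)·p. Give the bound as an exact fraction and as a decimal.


E[|E(G)|] = C(117, 2)·p = 6786 · (1/585) = 58/5.
E[α(G)] ≥ n − E[|E(G)|] = 117 − 58/5 = 527/5.
Numerically: ≈ 105.400000.
(This is only a lower bound; the true E[α(G)] may be larger.)

E[α(G)] ≥ 527/5 ≈ 105.400000.


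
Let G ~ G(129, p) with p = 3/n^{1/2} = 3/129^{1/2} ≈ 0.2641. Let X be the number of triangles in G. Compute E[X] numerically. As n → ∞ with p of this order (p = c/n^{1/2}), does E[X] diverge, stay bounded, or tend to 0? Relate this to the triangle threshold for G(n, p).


Number of potential triangles: C(129, 3) = 349504.
Each occurs with probability p³ ≈ (0.2641)³ ≈ 1.842804e-02.
By linearity: E[X] = C(129, 3)·p³ ≈ 349504 · 1.842804e-02 ≈ 6440.6745.
Since α = 1/2 < 1, p = c/n^{1/2} ≫ 1/n is above the triangle threshold p ~ 1/n. Asymptotically E[X] ~ (c³/6)·n^{3(1−α)} = (3³/6)·n^{1.5} → ∞; triangles are abundant w.h.p.

E[X] ≈ 6440.6745; in regime p = Θ(1/n^{1/2}) E[X] diverges (above the triangle threshold p ~ 1/n).


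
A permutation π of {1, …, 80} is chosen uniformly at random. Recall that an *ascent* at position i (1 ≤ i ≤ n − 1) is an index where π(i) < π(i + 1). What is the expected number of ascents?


Write X = Σ X_I over i = 1, …, 79, with X_I the indicator of one ascent.
There are 79 indicators.
For each fixed i, the pair (π(i), π(i+1)) is a uniformly random ordered pair of distinct values from {1, …, 80}; by symmetry P[π(i) < π(i+1)] = 1/2.
By linearity: E[X] = 79 · (1/2) = (80 − 1) · (1/2) = 79/2 ≈ 39.5000.

E[X] = 79/2 = 39.5000.


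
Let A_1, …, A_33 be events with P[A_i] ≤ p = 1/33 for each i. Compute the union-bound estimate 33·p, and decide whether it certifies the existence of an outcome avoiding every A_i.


Union bound: P[∪_{i=1}^{33} A_i] ≤ Σ_i P[A_i] ≤ 33·p = 33·(1/33) = 1.
Numerically: 1 ≈ 1.0000000.
Is 1 < 1? NO.
Since the bound 1 is ≥ 1, the union bound is uninformative here; it does NOT by itself certify existence.

33·p = 1 ≈ 1.0000000; existence NOT certified by the union bound.


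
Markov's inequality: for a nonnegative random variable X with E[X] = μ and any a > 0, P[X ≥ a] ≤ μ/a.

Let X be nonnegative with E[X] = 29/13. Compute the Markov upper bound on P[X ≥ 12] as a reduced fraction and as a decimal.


μ = E[X] = 29/13, a = 12.
Markov: P[X ≥ 12] ≤ μ/a = (29/13)/12 = 29/156.
Numerically: ≈ 0.186.
(Since a = 12 > μ = 2.231, the bound 29/156 is < 1 and informative.)

P[X ≥ 12] ≤ 29/156 ≈ 0.186.


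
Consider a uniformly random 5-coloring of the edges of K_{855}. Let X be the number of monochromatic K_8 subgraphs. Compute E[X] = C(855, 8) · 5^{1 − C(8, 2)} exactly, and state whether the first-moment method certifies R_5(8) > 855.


E[X] = C(855, 8) · 5^{1 − 28} = 6854000254398702450 · 5^{−27} = 6854000254398702450/7450580596923828125.
As a reduced fraction: E[X] = 274160010175948098/298023223876953125 ≈ 0.920.
Is E[X] < 1? YES.
Since E[X] < 1, there exists a 5-coloring of K_{855} with no monochromatic K_8; hence R_5(8) > 855.

E[X] = 274160010175948098/298023223876953125 ≈ 0.920; E[X] < 1, so R_5(8) > 855.


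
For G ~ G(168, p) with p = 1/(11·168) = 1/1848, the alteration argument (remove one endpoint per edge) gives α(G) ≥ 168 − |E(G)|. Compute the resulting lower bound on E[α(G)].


E[|E(G)|] = C(168, 2)·p = 14028 · (1/1848) = 167/22.
E[α(G)] ≥ n − E[|E(G)|] = 168 − 167/22 = 3529/22.
Numerically: ≈ 160.4091.
(This is only a lower bound; the true E[α(G)] may be larger.)

E[α(G)] ≥ 3529/22 ≈ 160.4091.


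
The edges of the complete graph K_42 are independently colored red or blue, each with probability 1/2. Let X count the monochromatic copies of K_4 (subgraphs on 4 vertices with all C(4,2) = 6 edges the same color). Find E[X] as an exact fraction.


Let X = Σ_S X_S over the C(42, 4) = 111930 subsets S of size 4, where X_S = 1 if the K_4 on S is monochromatic.
For a fixed S, the K_4 on S has C(4, 2) = 6 edges. P[all 6 edges red] = (1/2)^6, and likewise for blue, so P[monochromatic] = 2·(1/2)^6 = 2^{1 − 6} = 1/32.
By linearity of expectation: E[X] = C(42, 4) · 2^{1 − 6} = 111930 · 1/32 = 55965/16.
Numerically: E[X] ≈ 3497.8125.

E[X] = C(42,4)·2^(1−C(4,2)) = 55965/16 ≈ 3497.8125.


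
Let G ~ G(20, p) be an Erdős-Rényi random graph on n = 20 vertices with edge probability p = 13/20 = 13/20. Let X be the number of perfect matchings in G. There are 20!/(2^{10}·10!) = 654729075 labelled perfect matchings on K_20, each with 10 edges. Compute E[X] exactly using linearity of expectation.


K_20 has 20!/(2^{10}·10!) = 654729075 labelled perfect matchings.
For each such perfect matching H, let X_H = 1 if all 10 edges of H are present in G. Then P[X_H = 1] = p^{10} = (13/20)^{10} = 137858491849/10240000000000.
By linearity: E[X] = Σ_H E[X_H] = 654729075 · p^{10} = 654729075 · 137858491849/10240000000000 = 3610398513967632387/409600000000.
Numerically: E[X] ≈ 8.81445e+06.

E[X] = 654729075 · (13/20)^{10} = 3610398513967632387/409600000000 ≈ 8.81445e+06.


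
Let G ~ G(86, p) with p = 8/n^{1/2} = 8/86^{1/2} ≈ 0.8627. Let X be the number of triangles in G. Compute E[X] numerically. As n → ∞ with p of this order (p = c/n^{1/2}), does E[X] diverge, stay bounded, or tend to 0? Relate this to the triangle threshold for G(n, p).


Number of potential triangles: C(86, 3) = 102340.
Each occurs with probability p³ ≈ (0.8627)³ ≈ 6.419812e-01.
By linearity: E[X] = C(86, 3)·p³ ≈ 102340 · 6.419812e-01 ≈ 65700.3521.
Since α = 1/2 < 1, p = c/n^{1/2} ≫ 1/n is above the triangle threshold p ~ 1/n. Asymptotically E[X] ~ (c³/6)·n^{3(1−α)} = (8³/6)·n^{1.5} → ∞; triangles are abundant w.h.p.

E[X] ≈ 65700.3521; in regime p = Θ(1/n^{1/2}) E[X] diverges (above the triangle threshold p ~ 1/n).


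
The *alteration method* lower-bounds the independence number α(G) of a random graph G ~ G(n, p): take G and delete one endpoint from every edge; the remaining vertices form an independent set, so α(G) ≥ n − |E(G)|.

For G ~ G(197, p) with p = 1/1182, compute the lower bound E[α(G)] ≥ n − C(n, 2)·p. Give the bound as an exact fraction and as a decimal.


E[|E(G)|] = C(197, 2)·p = 19306 · (1/1182) = 49/3.
E[α(G)] ≥ n − E[|E(G)|] = 197 − 49/3 = 542/3.
Numerically: ≈ 180.667.
(This is only a lower bound; the true E[α(G)] may be larger.)

E[α(G)] ≥ 542/3 ≈ 180.667.


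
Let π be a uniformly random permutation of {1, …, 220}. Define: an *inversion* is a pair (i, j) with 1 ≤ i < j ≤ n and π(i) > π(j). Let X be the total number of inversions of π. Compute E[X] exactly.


Write X = Σ X_I over the C(220, 2) = 24090 pairs i < j, with X_I the indicator of one inversion.
There are 24090 indicators.
For each fixed pair i < j, the values π(i) and π(j) are two distinct elements of {1, …, 220} in uniformly random order; by symmetry P[π(i) > π(j)] = 1/2.
By linearity: E[X] = 24090 · (1/2) = C(220, 2) · (1/2) = 24090/2 = 12045 ≈ 12045.00000.

E[X] = 12045 = 12045.00000.


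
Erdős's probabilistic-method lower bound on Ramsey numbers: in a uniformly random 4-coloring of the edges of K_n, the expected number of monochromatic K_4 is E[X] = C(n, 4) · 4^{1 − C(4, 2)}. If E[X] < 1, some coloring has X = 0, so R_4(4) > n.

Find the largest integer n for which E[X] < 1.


We need C(n, 4) · 4^{1 − 6} < 1, i.e. C(n, 4) < 4^{6 − 1} = 1024.
Check values of n near the boundary:
  n = 9: C(9, 4) = 126; 126 < 1024? YES
  n = 10: C(10, 4) = 210; 210 < 1024? YES
  n = 11: C(11, 4) = 330; 330 < 1024? YES
  n = 12: C(12, 4) = 495; 495 < 1024? YES
  n = 13: C(13, 4) = 715; 715 < 1024? YES
  n = 14: C(14, 4) = 1001; 1001 < 1024? YES
  n = 15: C(15, 4) = 1365; 1365 < 1024? NO
  n = 16: C(16, 4) = 1820; 1820 < 1024? NO
  n = 17: C(17, 4) = 2380; 2380 < 1024? NO
The largest n with C(n, 4) < 1024 is n = 14 (where E[X] = 1001/1024 ≈ 0.9775). Hence R_4(4) > 14, i.e. R_4(4) ≥ 15.

Largest n = 14; hence R_4(4) > 14.


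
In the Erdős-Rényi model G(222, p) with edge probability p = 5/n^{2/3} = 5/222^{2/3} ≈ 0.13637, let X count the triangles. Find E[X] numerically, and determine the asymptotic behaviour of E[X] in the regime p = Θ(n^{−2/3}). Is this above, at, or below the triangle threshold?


Number of potential triangles: C(222, 3) = 1798940.
Each occurs with probability p³ ≈ (0.13637)³ ≈ 2.5363201e-03.
By linearity: E[X] = C(222, 3)·p³ ≈ 1798940 · 2.5363201e-03 ≈ 4562.68769.
Since α = 2/3 < 1, p = c/n^{2/3} ≫ 1/n is above the triangle threshold p ~ 1/n. Asymptotically E[X] ~ (c³/6)·n^{3(1−α)} = (5³/6)·n^{1} → ∞; triangles are abundant w.h.p.

E[X] ≈ 4562.68769; in regime p = Θ(1/n^{2/3}) E[X] diverges (above the triangle threshold p ~ 1/n).


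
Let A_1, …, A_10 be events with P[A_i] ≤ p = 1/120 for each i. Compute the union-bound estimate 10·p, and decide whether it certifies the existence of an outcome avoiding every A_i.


Union bound: P[∪_{i=1}^{10} A_i] ≤ Σ_i P[A_i] ≤ 10·p = 10·(1/120) = 1/12.
Numerically: 1/12 ≈ 0.08333.
Is 1/12 < 1? YES.
Since P[∪ A_i] ≤ 1/12 < 1, the complement has P[∩ A_i^c] ≥ 1 − 1/12 = 11/12 > 0, so some outcome avoids every A_i.

10·p = 1/12 ≈ 0.08333; existence CERTIFIED by the union bound.


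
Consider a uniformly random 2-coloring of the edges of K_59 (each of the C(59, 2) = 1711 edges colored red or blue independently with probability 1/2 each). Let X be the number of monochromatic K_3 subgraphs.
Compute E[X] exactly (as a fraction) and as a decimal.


Let X = Σ_S X_S over the C(59, 3) = 32509 subsets S of size 3, where X_S = 1 if the K_3 on S is monochromatic.
For a fixed S, the K_3 on S has C(3, 2) = 3 edges. P[all 3 edges red] = (1/2)^3, and likewise for blue, so P[monochromatic] = 2·(1/2)^3 = 2^{1 − 3} = 1/4.
By linearity: E[X] = C(59, 3) · 2^{1 − 3} = 32509 · 1/4 = 32509/4.
Numerically: E[X] ≈ 8127.250.

E[X] = C(59,3)·2^(1−C(3,2)) = 32509/4 ≈ 8127.250.
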